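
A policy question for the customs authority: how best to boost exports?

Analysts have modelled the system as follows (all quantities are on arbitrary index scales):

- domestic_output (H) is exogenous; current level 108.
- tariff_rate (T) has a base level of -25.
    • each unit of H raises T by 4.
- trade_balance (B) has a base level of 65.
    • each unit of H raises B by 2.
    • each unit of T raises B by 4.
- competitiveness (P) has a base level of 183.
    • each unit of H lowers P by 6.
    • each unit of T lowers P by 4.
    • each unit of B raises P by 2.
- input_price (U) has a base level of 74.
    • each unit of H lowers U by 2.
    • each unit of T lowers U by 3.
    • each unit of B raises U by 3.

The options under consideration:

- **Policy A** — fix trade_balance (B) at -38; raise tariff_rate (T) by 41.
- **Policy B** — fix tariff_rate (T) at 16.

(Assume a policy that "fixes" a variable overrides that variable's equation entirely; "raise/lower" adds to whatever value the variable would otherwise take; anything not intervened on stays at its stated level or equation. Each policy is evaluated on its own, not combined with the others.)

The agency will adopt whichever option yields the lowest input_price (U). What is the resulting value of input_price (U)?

-1600

Policy A (B := -38, T + 41):
  H = 108
  T = -25 + 4·108 (+41 from intervention) = 448
  B = -38
  U = 74 − 2·108 − 3·448 + 3·(-38) = -1600
Policy B (T := 16):
  H = 108
  T = 16
  B = 65 + 2·108 + 4·16 = 345
  U = 74 − 2·108 − 3·16 + 3·345 = 845
Comparing — Policy A: U=-1600, Policy B: U=845. Lowest is -1600 (Policy A).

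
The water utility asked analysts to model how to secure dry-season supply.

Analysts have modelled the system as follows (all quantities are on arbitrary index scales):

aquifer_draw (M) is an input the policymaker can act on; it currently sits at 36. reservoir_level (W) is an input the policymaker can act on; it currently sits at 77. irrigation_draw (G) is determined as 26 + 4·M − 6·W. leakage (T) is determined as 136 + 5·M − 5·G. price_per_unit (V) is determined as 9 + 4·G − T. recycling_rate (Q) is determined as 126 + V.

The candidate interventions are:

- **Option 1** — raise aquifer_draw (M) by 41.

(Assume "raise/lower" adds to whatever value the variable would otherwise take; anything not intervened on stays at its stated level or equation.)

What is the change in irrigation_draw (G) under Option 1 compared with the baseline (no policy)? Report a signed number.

Baseline:
  M = 36
  W = 77
  G = 26 + 4·36 − 6·77 = -292
Option 1 (M + 41):
  M = 36 + 41 = 77
  W = 77
  G = 26 + 4·77 − 6·77 = -128
Change in G: -128 − (-292) = 164

164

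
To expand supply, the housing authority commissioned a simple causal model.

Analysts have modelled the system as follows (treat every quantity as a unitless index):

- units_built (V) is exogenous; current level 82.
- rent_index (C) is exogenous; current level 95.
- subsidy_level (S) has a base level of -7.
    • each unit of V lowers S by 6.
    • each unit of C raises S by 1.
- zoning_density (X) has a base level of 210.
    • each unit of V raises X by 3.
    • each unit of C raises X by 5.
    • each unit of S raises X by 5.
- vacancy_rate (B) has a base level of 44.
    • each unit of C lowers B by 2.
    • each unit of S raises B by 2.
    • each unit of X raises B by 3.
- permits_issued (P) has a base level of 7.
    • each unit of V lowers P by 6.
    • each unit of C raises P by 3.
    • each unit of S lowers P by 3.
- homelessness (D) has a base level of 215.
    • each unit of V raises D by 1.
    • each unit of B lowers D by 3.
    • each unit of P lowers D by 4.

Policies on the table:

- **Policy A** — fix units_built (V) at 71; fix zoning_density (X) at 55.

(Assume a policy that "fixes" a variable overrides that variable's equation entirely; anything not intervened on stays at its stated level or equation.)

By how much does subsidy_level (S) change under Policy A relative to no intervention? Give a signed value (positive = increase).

Baseline:
  V = 82
  C = 95
  S = -7 − 6·82 + 95 = -404
Policy A (V := 71, X := 55):
  V = 71
  C = 95
  S = -7 − 6·71 + 95 = -338
Change in S: -338 − (-404) = 66

66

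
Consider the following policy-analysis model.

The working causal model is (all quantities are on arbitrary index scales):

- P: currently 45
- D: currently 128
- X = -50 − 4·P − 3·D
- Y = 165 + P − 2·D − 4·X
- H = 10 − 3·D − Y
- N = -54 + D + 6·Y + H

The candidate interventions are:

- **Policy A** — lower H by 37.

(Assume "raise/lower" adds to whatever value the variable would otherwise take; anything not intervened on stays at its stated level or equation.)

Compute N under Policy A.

11713

Policy A (H − 37):
  P = 45
  D = 128
  X = -50 − 4·45 − 3·128 = -614
  Y = 165 + 45 − 2·128 − 4·(-614) = 2410
  H = 10 − 3·128 − 2410 (−37 from intervention) = -2821
  N = -54 + 128 + 6·2410 + (-2821) = 11713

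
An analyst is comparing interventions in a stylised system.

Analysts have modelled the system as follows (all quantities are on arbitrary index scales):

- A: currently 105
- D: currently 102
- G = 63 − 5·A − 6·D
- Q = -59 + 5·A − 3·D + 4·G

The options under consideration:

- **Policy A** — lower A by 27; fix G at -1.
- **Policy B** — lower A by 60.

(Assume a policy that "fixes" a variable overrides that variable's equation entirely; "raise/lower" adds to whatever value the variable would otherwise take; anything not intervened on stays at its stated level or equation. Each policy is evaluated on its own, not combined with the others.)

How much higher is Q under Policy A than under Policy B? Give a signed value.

Policy A (A − 27, G := -1):
  A = 105 − 27 = 78
  D = 102
  G = -1
  Q = -59 + 5·78 − 3·102 + 4·(-1) = 21
Policy B (A − 60):
  A = 105 − 60 = 45
  D = 102
  G = 63 − 5·45 − 6·102 = -774
  Q = -59 + 5·45 − 3·102 + 4·(-774) = -3236
Q: 21 − (-3236) = 3257

3257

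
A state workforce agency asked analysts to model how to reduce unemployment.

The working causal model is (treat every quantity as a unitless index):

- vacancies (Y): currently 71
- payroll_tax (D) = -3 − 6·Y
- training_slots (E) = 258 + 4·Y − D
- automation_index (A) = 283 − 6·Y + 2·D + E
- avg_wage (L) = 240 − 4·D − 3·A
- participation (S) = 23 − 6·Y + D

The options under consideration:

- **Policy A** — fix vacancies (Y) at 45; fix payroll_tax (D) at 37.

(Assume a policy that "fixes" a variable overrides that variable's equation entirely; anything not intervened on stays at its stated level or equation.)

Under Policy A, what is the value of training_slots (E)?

401

Policy A (Y := 45, D := 37):
  Y = 45
  D = 37
  E = 258 + 4·45 − 37 = 401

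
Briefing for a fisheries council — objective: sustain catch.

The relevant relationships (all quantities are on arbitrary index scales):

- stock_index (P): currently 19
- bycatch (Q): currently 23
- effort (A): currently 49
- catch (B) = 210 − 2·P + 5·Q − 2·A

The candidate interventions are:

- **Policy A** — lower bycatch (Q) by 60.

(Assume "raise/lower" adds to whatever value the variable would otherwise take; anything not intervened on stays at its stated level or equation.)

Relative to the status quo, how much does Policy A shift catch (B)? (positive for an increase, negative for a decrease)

-300

Baseline:
  P = 19
  Q = 23
  A = 49
  B = 210 − 2·19 + 5·23 − 2·49 = 189
Policy A (Q − 60):
  P = 19
  Q = 23 − 60 = -37
  A = 49
  B = 210 − 2·19 + 5·(-37) − 2·49 = -111
Change in B: -111 − 189 = -300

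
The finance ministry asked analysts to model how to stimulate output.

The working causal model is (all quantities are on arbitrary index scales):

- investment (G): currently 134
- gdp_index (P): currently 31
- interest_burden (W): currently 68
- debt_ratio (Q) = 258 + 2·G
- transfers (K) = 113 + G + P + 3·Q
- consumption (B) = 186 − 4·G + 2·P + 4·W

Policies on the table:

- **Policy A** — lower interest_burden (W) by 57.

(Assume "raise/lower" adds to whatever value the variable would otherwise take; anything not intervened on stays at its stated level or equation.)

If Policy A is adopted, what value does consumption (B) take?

Policy A (W − 57):
  G = 134
  P = 31
  W = 68 − 57 = 11
  B = 186 − 4·134 + 2·31 + 4·11 = -244

-244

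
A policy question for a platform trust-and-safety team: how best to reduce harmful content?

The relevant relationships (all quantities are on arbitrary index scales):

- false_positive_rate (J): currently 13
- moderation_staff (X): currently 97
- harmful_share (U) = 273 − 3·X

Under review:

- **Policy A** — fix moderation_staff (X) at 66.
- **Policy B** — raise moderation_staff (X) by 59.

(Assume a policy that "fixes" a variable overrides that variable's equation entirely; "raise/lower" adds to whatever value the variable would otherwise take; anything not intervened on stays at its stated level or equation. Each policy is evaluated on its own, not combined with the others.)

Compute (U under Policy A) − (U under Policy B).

Policy A (X := 66):
  X = 66
  U = 273 − 3·66 = 75
Policy B (X + 59):
  X = 97 + 59 = 156
  U = 273 − 3·156 = -195
U: 75 − (-195) = 270

270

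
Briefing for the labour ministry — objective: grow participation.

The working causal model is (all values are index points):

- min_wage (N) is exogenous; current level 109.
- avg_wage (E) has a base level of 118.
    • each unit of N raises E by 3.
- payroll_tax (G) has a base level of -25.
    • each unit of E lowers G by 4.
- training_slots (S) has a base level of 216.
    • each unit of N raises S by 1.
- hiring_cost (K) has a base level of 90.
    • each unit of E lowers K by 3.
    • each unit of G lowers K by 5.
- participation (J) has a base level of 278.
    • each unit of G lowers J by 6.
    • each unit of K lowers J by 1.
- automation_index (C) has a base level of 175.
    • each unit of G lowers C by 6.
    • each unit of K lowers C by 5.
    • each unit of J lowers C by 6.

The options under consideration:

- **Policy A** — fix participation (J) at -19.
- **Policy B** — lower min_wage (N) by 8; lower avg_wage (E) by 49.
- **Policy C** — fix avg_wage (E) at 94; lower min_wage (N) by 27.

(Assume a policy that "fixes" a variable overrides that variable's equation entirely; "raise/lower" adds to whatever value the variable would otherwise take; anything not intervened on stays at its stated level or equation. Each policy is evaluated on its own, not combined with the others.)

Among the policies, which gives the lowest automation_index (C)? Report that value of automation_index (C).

-40344

Policy A (J := -19):
  N = 109
  E = 118 + 3·109 = 445
  G = -25 − 4·445 = -1805
  K = 90 − 3·445 − 5·(-1805) = 7780
  J = -19
  C = 175 − 6·(-1805) − 5·7780 − 6·(-19) = -27781
Policy B (N − 8, E − 49):
  N = 109 − 8 = 101
  E = 118 + 3·101 (−49 from intervention) = 372
  G = -25 − 4·372 = -1513
  K = 90 − 3·372 − 5·(-1513) = 6539
  J = 278 − 6·(-1513) − 6539 = 2817
  C = 175 − 6·(-1513) − 5·6539 − 6·2817 = -40344
Policy C (E := 94, N − 27):
  N = 109 − 27 = 82
  E = 94
  G = -25 − 4·94 = -401
  K = 90 − 3·94 − 5·(-401) = 1813
  J = 278 − 6·(-401) − 1813 = 871
  C = 175 − 6·(-401) − 5·1813 − 6·871 = -11710
Comparing — Policy A: C=-27781, Policy B: C=-40344, Policy C: C=-11710. Lowest is -40344 (Policy B).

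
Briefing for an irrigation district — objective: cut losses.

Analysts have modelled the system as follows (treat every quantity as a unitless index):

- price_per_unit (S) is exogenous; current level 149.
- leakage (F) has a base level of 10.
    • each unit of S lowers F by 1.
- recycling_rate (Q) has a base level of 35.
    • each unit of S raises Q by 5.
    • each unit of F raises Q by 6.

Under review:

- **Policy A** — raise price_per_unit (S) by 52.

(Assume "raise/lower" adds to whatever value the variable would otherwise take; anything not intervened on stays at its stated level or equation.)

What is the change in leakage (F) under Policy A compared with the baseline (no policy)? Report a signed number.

Baseline:
  S = 149
  F = 10 − 149 = -139
Policy A (S + 52):
  S = 149 + 52 = 201
  F = 10 − 201 = -191
Change in F: -191 − (-139) = -52

-52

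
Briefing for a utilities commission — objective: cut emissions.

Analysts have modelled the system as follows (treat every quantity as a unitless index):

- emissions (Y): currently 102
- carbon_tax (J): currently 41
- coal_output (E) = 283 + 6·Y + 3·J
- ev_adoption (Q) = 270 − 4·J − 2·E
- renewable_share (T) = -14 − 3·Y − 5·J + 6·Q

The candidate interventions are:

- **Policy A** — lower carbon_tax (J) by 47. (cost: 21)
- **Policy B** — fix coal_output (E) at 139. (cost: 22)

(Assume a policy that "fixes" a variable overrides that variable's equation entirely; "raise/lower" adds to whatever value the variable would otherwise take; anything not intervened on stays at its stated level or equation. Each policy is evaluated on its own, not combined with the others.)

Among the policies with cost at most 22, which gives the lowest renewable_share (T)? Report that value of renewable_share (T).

-9050

Policy A (J − 47):
  Y = 102
  J = 41 − 47 = -6
  E = 283 + 6·102 + 3·(-6) = 877
  Q = 270 − 4·(-6) − 2·877 = -1460
  T = -14 − 3·102 − 5·(-6) + 6·(-1460) = -9050
Policy B (E := 139):
  Y = 102
  J = 41
  E = 139
  Q = 270 − 4·41 − 2·139 = -172
  T = -14 − 3·102 − 5·41 + 6·(-172) = -1557
Comparing — Policy A: T=-9050, Policy B: T=-1557. Lowest is -9050 (Policy A).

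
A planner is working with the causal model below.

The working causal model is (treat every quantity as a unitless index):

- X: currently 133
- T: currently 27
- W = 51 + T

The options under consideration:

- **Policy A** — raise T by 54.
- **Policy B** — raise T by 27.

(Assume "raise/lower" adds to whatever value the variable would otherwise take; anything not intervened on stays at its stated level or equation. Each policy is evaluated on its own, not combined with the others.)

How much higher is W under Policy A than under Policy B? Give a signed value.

Policy A (T + 54):
  T = 27 + 54 = 81
  W = 51 + 81 = 132
Policy B (T + 27):
  T = 27 + 27 = 54
  W = 51 + 54 = 105
W: 132 − 105 = 27

27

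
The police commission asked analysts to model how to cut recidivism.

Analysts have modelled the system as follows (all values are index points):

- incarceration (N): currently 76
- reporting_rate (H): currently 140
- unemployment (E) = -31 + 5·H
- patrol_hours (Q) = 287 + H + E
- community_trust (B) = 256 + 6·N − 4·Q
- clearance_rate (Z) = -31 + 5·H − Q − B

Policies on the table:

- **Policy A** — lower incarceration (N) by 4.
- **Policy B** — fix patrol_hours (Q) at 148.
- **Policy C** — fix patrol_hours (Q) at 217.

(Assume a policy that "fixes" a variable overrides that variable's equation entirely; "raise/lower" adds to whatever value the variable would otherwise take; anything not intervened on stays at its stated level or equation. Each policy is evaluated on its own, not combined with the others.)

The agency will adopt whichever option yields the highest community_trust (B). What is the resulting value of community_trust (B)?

120

Policy A (N − 4):
  N = 76 − 4 = 72
  H = 140
  E = -31 + 5·140 = 669
  Q = 287 + 140 + 669 = 1096
  B = 256 + 6·72 − 4·1096 = -3696
Policy B (Q := 148):
  N = 76
  H = 140
  E = -31 + 5·140 = 669
  Q = 148
  B = 256 + 6·76 − 4·148 = 120
Policy C (Q := 217):
  N = 76
  H = 140
  E = -31 + 5·140 = 669
  Q = 217
  B = 256 + 6·76 − 4·217 = -156
Comparing — Policy A: B=-3696, Policy B: B=120, Policy C: B=-156. Highest is 120 (Policy B).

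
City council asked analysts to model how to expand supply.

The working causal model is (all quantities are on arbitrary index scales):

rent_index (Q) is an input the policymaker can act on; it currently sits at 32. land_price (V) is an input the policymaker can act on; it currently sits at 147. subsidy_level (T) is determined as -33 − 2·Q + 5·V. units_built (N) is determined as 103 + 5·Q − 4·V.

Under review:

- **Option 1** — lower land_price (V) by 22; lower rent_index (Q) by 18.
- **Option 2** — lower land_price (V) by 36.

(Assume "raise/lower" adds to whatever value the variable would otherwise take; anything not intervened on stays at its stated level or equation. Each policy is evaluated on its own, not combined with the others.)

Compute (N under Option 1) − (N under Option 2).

Option 1 (V − 22, Q − 18):
  Q = 32 − 18 = 14
  V = 147 − 22 = 125
  N = 103 + 5·14 − 4·125 = -327
Option 2 (V − 36):
  Q = 32
  V = 147 − 36 = 111
  N = 103 + 5·32 − 4·111 = -181
N: -327 − (-181) = -146

-146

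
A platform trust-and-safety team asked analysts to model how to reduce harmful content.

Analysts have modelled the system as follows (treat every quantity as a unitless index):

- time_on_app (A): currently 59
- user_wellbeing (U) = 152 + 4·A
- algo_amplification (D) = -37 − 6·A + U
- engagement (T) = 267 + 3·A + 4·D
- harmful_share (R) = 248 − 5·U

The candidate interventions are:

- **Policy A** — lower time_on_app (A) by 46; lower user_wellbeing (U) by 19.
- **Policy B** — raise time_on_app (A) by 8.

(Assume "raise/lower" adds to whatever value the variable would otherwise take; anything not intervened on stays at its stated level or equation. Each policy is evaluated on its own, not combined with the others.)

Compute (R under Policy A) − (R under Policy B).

1175

Policy A (A − 46, U − 19):
  A = 59 − 46 = 13
  U = 152 + 4·13 (−19 from intervention) = 185
  R = 248 − 5·185 = -677
Policy B (A + 8):
  A = 59 + 8 = 67
  U = 152 + 4·67 = 420
  R = 248 − 5·420 = -1852
R: -677 − (-1852) = 1175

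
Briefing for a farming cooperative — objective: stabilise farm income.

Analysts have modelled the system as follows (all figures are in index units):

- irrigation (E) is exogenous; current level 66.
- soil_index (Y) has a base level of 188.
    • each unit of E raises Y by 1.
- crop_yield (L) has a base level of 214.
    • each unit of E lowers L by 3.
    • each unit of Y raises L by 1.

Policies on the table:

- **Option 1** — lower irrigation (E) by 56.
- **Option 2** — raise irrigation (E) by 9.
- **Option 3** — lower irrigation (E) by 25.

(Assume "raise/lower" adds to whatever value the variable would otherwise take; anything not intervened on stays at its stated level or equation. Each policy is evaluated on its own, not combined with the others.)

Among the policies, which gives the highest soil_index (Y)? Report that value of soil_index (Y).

263

Option 1 (E − 56):
  E = 66 − 56 = 10
  Y = 188 + 10 = 198
Option 2 (E + 9):
  E = 66 + 9 = 75
  Y = 188 + 75 = 263
Option 3 (E − 25):
  E = 66 − 25 = 41
  Y = 188 + 41 = 229
Comparing — Option 1: Y=198, Option 2: Y=263, Option 3: Y=229. Highest is 263 (Option 2).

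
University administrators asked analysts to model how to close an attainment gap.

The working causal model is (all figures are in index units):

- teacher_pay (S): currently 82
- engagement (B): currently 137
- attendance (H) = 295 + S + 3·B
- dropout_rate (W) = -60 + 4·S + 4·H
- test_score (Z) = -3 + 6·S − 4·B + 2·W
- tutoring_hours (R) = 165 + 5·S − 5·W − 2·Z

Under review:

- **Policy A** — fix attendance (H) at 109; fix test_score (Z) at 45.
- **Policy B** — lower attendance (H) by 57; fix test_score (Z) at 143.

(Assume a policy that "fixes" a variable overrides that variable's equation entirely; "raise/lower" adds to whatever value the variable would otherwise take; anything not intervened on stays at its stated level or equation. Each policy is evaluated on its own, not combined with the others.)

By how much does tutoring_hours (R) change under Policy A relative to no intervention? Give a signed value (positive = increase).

27052

Baseline:
  S = 82
  B = 137
  H = 295 + 82 + 3·137 = 788
  W = -60 + 4·82 + 4·788 = 3420
  Z = -3 + 6·82 − 4·137 + 2·3420 = 6781
  R = 165 + 5·82 − 5·3420 − 2·6781 = -30087
Policy A (H := 109, Z := 45):
  S = 82
  B = 137
  H = 109
  W = -60 + 4·82 + 4·109 = 704
  Z = 45
  R = 165 + 5·82 − 5·704 − 2·45 = -3035
Change in R: -3035 − (-30087) = 27052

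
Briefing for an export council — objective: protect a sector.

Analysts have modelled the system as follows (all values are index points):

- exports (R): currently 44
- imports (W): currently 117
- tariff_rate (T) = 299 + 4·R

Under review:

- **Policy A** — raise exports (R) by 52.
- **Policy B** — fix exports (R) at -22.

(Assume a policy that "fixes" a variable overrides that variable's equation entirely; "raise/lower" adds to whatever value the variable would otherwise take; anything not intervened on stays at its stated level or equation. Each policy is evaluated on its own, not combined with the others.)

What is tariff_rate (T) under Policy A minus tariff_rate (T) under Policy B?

Policy A (R + 52):
  R = 44 + 52 = 96
  T = 299 + 4·96 = 683
Policy B (R := -22):
  R = -22
  T = 299 + 4·(-22) = 211
T: 683 − 211 = 472

472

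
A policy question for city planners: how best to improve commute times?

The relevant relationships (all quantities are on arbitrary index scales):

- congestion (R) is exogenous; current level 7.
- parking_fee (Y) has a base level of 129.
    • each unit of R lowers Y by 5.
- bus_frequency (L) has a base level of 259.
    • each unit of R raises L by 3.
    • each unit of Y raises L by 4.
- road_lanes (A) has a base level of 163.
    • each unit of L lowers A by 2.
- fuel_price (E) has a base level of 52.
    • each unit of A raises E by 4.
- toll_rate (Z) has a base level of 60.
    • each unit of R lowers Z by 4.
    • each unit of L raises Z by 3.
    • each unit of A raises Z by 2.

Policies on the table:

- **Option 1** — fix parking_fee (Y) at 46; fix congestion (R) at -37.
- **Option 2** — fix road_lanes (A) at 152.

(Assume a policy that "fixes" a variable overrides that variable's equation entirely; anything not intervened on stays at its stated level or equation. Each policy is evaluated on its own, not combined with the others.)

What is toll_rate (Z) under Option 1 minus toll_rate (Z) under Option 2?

Option 1 (Y := 46, R := -37):
  R = -37
  Y = 46
  L = 259 + 3·(-37) + 4·46 = 332
  A = 163 − 2·332 = -501
  Z = 60 − 4·(-37) + 3·332 + 2·(-501) = 202
Option 2 (A := 152):
  R = 7
  Y = 129 − 5·7 = 94
  L = 259 + 3·7 + 4·94 = 656
  A = 152
  Z = 60 − 4·7 + 3·656 + 2·152 = 2304
Z: 202 − 2304 = -2102

-2102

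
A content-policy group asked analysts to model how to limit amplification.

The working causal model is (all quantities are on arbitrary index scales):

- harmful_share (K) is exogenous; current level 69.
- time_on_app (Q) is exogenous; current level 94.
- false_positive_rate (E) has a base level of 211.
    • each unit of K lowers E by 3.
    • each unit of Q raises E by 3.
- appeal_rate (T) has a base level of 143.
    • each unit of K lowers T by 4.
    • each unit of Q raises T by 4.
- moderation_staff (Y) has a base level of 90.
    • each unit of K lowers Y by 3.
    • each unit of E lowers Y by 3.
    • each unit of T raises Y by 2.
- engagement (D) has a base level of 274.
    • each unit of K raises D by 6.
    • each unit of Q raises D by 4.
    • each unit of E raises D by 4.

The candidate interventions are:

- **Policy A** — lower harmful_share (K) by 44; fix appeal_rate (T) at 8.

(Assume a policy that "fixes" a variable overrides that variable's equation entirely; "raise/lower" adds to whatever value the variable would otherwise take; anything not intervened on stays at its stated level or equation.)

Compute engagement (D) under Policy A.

2472

Policy A (K − 44, T := 8):
  K = 69 − 44 = 25
  Q = 94
  E = 211 − 3·25 + 3·94 = 418
  D = 274 + 6·25 + 4·94 + 4·418 = 2472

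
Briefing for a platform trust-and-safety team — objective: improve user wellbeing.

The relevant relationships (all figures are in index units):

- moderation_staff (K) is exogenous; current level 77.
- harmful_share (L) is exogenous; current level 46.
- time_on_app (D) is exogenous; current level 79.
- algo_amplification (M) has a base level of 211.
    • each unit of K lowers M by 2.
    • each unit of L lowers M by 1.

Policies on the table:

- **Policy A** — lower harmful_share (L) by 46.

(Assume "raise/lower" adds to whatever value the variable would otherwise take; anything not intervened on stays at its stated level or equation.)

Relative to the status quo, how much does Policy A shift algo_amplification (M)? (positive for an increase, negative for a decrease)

Baseline:
  K = 77
  L = 46
  M = 211 − 2·77 − 46 = 11
Policy A (L − 46):
  K = 77
  L = 46 − 46 = 0
  M = 211 − 2·77 − 0 = 57
Change in M: 57 − 11 = 46

46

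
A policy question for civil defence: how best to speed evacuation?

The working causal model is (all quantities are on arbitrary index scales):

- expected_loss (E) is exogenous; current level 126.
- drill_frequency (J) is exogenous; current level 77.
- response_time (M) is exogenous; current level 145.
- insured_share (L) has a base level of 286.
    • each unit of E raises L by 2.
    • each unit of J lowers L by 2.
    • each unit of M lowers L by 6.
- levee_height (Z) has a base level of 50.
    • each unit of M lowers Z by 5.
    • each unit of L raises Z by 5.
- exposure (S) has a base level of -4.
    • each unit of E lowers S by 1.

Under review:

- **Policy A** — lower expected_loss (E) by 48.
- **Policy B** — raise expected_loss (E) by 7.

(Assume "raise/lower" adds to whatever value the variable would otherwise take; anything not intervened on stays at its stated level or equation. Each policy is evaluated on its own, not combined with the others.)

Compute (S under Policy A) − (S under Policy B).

55

Policy A (E − 48):
  E = 126 − 48 = 78
  S = -4 − 78 = -82
Policy B (E + 7):
  E = 126 + 7 = 133
  S = -4 − 133 = -137
S: -82 − (-137) = 55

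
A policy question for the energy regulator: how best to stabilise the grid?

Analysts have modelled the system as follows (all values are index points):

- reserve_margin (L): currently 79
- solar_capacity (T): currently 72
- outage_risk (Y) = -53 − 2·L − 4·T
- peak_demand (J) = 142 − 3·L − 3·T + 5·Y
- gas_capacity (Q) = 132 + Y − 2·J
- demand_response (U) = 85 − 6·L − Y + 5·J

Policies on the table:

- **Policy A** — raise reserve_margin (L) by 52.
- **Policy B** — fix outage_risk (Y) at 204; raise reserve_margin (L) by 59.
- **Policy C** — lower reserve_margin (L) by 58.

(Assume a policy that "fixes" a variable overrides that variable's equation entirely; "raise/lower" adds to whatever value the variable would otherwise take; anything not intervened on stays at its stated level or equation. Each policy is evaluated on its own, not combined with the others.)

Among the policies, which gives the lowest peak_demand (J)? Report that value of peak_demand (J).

Policy A (L + 52):
  L = 79 + 52 = 131
  T = 72
  Y = -53 − 2·131 − 4·72 = -603
  J = 142 − 3·131 − 3·72 + 5·(-603) = -3482
Policy B (Y := 204, L + 59):
  L = 79 + 59 = 138
  T = 72
  Y = 204
  J = 142 − 3·138 − 3·72 + 5·204 = 532
Policy C (L − 58):
  L = 79 − 58 = 21
  T = 72
  Y = -53 − 2·21 − 4·72 = -383
  J = 142 − 3·21 − 3·72 + 5·(-383) = -2052
Comparing — Policy A: J=-3482, Policy B: J=532, Policy C: J=-2052. Lowest is -3482 (Policy A).

-3482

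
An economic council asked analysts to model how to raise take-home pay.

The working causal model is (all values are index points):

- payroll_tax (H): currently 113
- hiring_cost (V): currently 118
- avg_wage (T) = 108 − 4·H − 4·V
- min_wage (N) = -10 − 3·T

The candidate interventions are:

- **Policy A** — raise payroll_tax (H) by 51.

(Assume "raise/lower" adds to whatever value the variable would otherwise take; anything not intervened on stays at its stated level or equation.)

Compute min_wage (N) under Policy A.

Policy A (H + 51):
  H = 113 + 51 = 164
  V = 118
  T = 108 − 4·164 − 4·118 = -1020
  N = -10 − 3·(-1020) = 3050

3050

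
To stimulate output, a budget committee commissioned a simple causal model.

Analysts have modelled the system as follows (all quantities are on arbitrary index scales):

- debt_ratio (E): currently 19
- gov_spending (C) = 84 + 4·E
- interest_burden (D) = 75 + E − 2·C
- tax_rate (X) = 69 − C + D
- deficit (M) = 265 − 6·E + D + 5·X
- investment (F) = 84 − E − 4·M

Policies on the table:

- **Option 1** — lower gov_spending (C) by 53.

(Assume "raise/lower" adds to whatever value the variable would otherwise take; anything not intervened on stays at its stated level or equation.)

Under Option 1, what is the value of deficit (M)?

Option 1 (C − 53):
  E = 19
  C = 84 + 4·19 (−53 from intervention) = 107
  D = 75 + 19 − 2·107 = -120
  X = 69 − 107 + (-120) = -158
  M = 265 − 6·19 + (-120) + 5·(-158) = -759

-759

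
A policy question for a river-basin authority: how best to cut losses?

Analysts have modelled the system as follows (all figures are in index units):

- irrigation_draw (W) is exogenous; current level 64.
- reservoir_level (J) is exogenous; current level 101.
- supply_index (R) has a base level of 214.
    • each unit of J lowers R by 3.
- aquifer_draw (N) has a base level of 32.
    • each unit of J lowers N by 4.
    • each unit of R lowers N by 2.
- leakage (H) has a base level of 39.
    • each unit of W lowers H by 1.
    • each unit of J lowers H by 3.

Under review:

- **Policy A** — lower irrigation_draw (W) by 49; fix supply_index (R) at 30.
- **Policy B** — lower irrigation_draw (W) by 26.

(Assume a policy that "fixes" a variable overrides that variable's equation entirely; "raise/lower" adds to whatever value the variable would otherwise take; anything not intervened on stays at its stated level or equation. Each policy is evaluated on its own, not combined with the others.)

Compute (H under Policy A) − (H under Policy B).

Policy A (W − 49, R := 30):
  W = 64 − 49 = 15
  J = 101
  H = 39 − 15 − 3·101 = -279
Policy B (W − 26):
  W = 64 − 26 = 38
  J = 101
  H = 39 − 38 − 3·101 = -302
H: -279 − (-302) = 23

23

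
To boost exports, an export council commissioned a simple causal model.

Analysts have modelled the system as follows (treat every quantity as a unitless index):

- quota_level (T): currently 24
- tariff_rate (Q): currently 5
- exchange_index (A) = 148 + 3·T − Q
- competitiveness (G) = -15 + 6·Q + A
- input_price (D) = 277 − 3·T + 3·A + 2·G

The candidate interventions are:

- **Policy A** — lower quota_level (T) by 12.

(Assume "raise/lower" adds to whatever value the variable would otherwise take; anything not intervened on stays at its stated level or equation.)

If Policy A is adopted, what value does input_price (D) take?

1166

Policy A (T − 12):
  T = 24 − 12 = 12
  Q = 5
  A = 148 + 3·12 − 5 = 179
  G = -15 + 6·5 + 179 = 194
  D = 277 − 3·12 + 3·179 + 2·194 = 1166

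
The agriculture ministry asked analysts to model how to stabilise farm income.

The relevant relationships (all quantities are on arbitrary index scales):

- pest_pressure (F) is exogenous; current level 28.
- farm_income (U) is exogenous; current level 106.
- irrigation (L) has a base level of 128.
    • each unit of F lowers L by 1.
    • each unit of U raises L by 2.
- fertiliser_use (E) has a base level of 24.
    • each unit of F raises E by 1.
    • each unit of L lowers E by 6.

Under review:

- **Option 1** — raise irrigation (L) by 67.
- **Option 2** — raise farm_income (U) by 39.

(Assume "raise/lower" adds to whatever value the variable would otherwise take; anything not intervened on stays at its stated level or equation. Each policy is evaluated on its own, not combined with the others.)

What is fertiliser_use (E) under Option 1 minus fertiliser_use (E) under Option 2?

66

Option 1 (L + 67):
  F = 28
  U = 106
  L = 128 − 28 + 2·106 (+67 from intervention) = 379
  E = 24 + 28 − 6·379 = -2222
Option 2 (U + 39):
  F = 28
  U = 106 + 39 = 145
  L = 128 − 28 + 2·145 = 390
  E = 24 + 28 − 6·390 = -2288
E: -2222 − (-2288) = 66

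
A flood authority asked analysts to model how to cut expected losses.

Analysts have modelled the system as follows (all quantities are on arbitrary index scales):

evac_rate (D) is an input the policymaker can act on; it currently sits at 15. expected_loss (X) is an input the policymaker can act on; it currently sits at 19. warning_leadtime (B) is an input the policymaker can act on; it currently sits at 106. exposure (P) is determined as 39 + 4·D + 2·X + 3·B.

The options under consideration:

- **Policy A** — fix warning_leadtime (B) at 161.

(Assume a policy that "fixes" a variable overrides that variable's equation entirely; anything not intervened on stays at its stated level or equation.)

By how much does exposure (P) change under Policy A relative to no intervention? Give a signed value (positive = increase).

Baseline:
  D = 15
  X = 19
  B = 106
  P = 39 + 4·15 + 2·19 + 3·106 = 455
Policy A (B := 161):
  D = 15
  X = 19
  B = 161
  P = 39 + 4·15 + 2·19 + 3·161 = 620
Change in P: 620 − 455 = 165

165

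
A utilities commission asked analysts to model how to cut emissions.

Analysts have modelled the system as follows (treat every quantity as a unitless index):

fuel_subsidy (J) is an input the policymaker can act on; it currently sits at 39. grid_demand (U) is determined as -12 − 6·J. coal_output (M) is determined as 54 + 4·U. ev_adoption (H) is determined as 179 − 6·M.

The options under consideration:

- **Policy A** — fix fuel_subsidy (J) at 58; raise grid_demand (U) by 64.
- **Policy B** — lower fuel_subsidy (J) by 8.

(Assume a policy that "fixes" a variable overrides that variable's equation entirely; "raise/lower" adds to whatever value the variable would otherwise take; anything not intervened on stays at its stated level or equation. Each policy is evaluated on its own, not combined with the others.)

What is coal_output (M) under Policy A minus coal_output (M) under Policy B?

Policy A (J := 58, U + 64):
  J = 58
  U = -12 − 6·58 (+64 from intervention) = -296
  M = 54 + 4·(-296) = -1130
Policy B (J − 8):
  J = 39 − 8 = 31
  U = -12 − 6·31 = -198
  M = 54 + 4·(-198) = -738
M: -1130 − (-738) = -392

-392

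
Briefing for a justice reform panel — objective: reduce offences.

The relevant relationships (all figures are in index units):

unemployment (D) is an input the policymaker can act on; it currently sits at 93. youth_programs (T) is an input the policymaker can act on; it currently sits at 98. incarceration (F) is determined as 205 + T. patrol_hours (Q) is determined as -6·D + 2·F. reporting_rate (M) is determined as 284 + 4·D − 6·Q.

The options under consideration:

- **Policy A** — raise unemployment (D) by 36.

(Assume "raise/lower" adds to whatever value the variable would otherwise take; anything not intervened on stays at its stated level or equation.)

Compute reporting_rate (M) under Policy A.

1808

Policy A (D + 36):
  D = 93 + 36 = 129
  T = 98
  F = 205 + 98 = 303
  Q = 0 − 6·129 + 2·303 = -168
  M = 284 + 4·129 − 6·(-168) = 1808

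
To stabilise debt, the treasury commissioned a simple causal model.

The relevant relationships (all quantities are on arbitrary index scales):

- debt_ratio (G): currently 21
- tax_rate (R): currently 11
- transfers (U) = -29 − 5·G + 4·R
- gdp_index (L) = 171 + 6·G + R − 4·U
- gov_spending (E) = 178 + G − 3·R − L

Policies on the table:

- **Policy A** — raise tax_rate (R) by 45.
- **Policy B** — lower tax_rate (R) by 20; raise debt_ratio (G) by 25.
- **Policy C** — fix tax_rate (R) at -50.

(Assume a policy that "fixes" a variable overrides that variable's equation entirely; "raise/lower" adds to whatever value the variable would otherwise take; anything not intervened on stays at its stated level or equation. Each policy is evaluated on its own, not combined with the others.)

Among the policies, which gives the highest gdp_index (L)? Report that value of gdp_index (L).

1618

Policy A (R + 45):
  G = 21
  R = 11 + 45 = 56
  U = -29 − 5·21 + 4·56 = 90
  L = 171 + 6·21 + 56 − 4·90 = -7
Policy B (R − 20, G + 25):
  G = 21 + 25 = 46
  R = 11 − 20 = -9
  U = -29 − 5·46 + 4·(-9) = -295
  L = 171 + 6·46 + (-9) − 4·(-295) = 1618
Policy C (R := -50):
  G = 21
  R = -50
  U = -29 − 5·21 + 4·(-50) = -334
  L = 171 + 6·21 + (-50) − 4·(-334) = 1583
Comparing — Policy A: L=-7, Policy B: L=1618, Policy C: L=1583. Highest is 1618 (Policy B).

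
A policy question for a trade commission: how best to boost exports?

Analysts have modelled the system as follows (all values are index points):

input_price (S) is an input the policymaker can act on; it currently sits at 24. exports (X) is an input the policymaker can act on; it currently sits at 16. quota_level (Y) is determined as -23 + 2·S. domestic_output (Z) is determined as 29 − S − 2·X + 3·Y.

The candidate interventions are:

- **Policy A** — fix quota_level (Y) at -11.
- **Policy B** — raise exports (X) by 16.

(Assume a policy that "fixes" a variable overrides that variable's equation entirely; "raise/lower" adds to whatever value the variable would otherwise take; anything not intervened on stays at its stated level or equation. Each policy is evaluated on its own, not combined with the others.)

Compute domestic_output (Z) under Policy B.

Policy B (X + 16):
  S = 24
  X = 16 + 16 = 32
  Y = -23 + 2·24 = 25
  Z = 29 − 24 − 2·32 + 3·25 = 16

16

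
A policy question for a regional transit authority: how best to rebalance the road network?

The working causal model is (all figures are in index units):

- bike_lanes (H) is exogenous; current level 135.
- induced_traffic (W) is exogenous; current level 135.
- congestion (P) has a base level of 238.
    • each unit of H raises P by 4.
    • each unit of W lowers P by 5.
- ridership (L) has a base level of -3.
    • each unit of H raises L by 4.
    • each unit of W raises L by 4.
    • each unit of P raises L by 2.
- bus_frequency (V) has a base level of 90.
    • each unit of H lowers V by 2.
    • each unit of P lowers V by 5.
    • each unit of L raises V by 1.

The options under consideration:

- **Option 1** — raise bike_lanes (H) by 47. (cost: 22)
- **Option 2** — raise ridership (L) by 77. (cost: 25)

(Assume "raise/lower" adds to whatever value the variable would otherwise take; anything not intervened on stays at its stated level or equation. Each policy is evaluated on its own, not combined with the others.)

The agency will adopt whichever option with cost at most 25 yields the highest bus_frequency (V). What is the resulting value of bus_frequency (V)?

Option 1 (H + 47):
  H = 135 + 47 = 182
  W = 135
  P = 238 + 4·182 − 5·135 = 291
  L = -3 + 4·182 + 4·135 + 2·291 = 1847
  V = 90 − 2·182 − 5·291 + 1847 = 118
Option 2 (L + 77):
  H = 135
  W = 135
  P = 238 + 4·135 − 5·135 = 103
  L = -3 + 4·135 + 4·135 + 2·103 (+77 from intervention) = 1360
  V = 90 − 2·135 − 5·103 + 1360 = 665
Comparing — Option 1: V=118, Option 2: V=665. Highest is 665 (Option 2).

665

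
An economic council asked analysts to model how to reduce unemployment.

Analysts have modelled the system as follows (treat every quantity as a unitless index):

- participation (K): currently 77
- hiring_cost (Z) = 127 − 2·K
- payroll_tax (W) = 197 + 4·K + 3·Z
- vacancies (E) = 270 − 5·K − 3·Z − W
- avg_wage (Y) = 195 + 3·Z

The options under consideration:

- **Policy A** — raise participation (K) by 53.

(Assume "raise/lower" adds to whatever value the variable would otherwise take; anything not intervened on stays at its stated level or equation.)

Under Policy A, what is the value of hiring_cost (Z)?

Policy A (K + 53):
  K = 77 + 53 = 130
  Z = 127 − 2·130 = -133

-133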